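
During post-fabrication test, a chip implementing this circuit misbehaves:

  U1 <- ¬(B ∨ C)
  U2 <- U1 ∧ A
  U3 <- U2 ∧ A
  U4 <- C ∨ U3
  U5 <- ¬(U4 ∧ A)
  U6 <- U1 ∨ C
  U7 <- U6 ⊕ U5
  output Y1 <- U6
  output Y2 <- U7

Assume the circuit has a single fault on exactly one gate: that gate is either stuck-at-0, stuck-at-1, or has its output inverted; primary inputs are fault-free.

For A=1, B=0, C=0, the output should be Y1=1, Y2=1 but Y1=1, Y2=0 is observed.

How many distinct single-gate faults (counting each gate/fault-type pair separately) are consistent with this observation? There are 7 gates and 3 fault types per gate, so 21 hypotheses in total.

10

Fault-free: U1=1, U2=1, U3=1, U4=1, U5=0, U6=1, U7=1 → Y1=1, Y2=1. Observed Y1=1, Y2=0.
  U1: none of the 3 fault types match ✗
  U2: stuck-at-0, inverted output ✓; others ✗
  U3: stuck-at-0, inverted output ✓; others ✗
  U4: stuck-at-0, inverted output ✓; others ✗
  U5: stuck-at-1, inverted output ✓; others ✗
  U6: none of the 3 fault types match ✗
  U7: stuck-at-0, inverted output ✓; others ✗
Consistent faults: {U2 stuck-at-0, U2 inverted output, U3 stuck-at-0, U3 inverted output, U4 stuck-at-0, U4 inverted output, U5 stuck-at-1, U5 inverted output, U7 stuck-at-0, U7 inverted output} — 10 in all.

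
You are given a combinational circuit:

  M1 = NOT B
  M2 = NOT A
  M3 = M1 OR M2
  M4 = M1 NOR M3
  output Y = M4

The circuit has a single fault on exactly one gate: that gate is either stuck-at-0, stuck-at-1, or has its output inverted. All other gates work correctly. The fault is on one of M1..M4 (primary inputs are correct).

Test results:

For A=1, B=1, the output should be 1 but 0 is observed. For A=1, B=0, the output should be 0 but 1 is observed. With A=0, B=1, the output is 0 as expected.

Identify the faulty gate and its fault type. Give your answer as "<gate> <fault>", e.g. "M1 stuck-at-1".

Fault-free values for test 1 (A=1, B=1): M1=0, M2=0, M3=0, M4=1, giving Y=1. Observed 0.
Test 1: faults giving observed 0 are {M1 stuck-at-1, M1 inverted output, M2 stuck-at-1, M2 inverted output, M3 stuck-at-1, M3 inverted output, M4 stuck-at-0, M4 inverted output}.
Test 2 (A=1, B=0): fault-free M1=1, M2=0, M3=1, M4=0 → 0; observed 1. Eliminates M1 stuck-at-1, M2 stuck-at-1, M2 inverted output, M3 stuck-at-1, M3 inverted output, M4 stuck-at-0.
Test 3 (A=0, B=1): fault-free M1=0, M2=1, M3=1, M4=0 → 0; observed 0. Eliminates M4 inverted output.
Only M1 inverted output is consistent with every test.

M1 inverted output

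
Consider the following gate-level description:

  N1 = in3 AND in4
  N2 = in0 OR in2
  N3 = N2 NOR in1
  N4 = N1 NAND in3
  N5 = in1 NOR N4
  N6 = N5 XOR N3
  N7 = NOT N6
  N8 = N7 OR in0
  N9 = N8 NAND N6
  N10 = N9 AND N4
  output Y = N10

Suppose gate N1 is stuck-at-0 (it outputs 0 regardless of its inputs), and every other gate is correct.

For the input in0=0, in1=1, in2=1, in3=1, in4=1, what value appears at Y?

1

Propagate with N1 forced: N1=0 [stuck-at-0], N2=1, N3=0, N4=1, N5=0, N6=0, N7=1, N8=1, N9=1, N10=1.
So Y = 1. (Without the fault it would be 0.)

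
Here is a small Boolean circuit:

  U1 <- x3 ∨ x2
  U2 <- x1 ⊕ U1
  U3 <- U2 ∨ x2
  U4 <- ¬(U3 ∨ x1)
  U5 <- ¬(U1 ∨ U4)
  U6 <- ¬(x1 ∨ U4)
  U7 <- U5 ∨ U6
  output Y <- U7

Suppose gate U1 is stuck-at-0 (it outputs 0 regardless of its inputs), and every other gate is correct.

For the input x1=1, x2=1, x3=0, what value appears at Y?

1

Propagate with U1 forced: U1=0 [stuck-at-0], U2=1, U3=1, U4=0, U5=1, U6=0, U7=1.
So Y = 1. (Without the fault it would be 0.)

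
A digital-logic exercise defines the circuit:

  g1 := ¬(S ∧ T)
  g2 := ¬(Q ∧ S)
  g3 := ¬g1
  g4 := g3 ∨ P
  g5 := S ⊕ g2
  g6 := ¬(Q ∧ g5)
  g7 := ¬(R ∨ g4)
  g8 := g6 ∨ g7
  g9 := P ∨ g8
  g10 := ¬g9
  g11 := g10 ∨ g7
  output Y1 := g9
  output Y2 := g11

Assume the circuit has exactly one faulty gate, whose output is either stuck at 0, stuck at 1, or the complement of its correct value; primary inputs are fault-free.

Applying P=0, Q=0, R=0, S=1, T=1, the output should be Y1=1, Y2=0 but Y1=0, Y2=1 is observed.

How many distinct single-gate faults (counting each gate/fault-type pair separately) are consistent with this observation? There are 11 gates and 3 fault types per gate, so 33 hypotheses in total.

6

Fault-free: g1=0, g2=1, g3=1, g4=1, g5=0, g6=1, g7=0, g8=1, g9=1, g10=0, g11=0 → Y1=1, Y2=0. Observed Y1=0, Y2=1.
  g1: none of the 3 fault types match ✗
  g2: none of the 3 fault types match ✗
  g3: none of the 3 fault types match ✗
  g4: none of the 3 fault types match ✗
  g5: none of the 3 fault types match ✗
  g6: stuck-at-0, inverted output ✓; others ✗
  g7: none of the 3 fault types match ✗
  g8: stuck-at-0, inverted output ✓; others ✗
  g9: stuck-at-0, inverted output ✓; others ✗
  g10: none of the 3 fault types match ✗
  g11: none of the 3 fault types match ✗
Consistent faults: {g6 stuck-at-0, g6 inverted output, g8 stuck-at-0, g8 inverted output, g9 stuck-at-0, g9 inverted output} — 6 in all.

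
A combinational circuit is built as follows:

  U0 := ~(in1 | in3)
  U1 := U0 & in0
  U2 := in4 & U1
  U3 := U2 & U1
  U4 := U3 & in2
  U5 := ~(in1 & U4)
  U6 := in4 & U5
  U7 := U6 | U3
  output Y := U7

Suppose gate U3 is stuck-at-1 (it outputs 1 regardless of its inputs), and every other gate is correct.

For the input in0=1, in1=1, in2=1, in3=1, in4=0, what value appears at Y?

Propagate with U3 forced: U0=0, U1=0, U2=0, U3=1 [stuck-at-1], U4=1, U5=0, U6=0, U7=1.
So Y = 1. (Without the fault it would be 0.)

1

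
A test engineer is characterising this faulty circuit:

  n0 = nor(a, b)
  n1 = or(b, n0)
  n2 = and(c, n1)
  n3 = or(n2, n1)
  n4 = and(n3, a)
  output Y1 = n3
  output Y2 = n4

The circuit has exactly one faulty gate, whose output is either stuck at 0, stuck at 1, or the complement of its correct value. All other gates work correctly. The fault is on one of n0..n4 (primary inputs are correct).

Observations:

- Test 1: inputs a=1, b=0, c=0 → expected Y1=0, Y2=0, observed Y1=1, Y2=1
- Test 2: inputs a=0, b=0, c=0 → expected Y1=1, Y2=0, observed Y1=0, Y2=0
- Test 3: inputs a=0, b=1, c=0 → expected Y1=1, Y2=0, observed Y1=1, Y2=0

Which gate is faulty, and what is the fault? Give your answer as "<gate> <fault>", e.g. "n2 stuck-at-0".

Fault-free values for test 1 (a=1, b=0, c=0): n0=0, n1=0, n2=0, n3=0, n4=0, giving Y1=0, Y2=0. Observed Y1=1, Y2=1.
Test 1: faults giving observed Y1=1, Y2=1 are {n0 stuck-at-1, n0 inverted output, n1 stuck-at-1, n1 inverted output, n2 stuck-at-1, n2 inverted output, n3 stuck-at-1, n3 inverted output}.
Test 2 (a=0, b=0, c=0): fault-free n0=1, n1=1, n2=0, n3=1, n4=0 → Y1=1, Y2=0; observed Y1=0, Y2=0. Eliminates n0 stuck-at-1, n1 stuck-at-1, n2 stuck-at-1, n2 inverted output, n3 stuck-at-1.
Test 3 (a=0, b=1, c=0): fault-free n0=0, n1=1, n2=0, n3=1, n4=0 → Y1=1, Y2=0; observed Y1=1, Y2=0. Eliminates n1 inverted output, n3 inverted output.
Only n0 inverted output is consistent with every test.

n0 inverted output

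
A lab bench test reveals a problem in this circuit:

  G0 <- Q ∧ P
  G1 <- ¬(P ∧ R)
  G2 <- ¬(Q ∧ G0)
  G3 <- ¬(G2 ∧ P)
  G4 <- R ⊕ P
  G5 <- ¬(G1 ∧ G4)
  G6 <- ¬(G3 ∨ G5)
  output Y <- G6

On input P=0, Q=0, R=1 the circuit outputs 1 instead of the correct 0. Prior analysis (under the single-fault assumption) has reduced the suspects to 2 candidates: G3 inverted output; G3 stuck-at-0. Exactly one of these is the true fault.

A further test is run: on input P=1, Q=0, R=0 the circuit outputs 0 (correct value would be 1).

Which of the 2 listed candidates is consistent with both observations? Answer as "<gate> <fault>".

Evaluate each candidate on input P=1, Q=0, R=0:
  G3 inverted output: G0=0, G1=1, G2=1, G3=1 [inverted output], G4=1, G5=0, G6=0 → 0 — matches
  G3 stuck-at-0: G0=0, G1=1, G2=1, G3=0 [stuck-at-0], G4=1, G5=0, G6=1 → 1 — eliminated
Only G3 inverted output reproduces the observed 0.

G3 inverted output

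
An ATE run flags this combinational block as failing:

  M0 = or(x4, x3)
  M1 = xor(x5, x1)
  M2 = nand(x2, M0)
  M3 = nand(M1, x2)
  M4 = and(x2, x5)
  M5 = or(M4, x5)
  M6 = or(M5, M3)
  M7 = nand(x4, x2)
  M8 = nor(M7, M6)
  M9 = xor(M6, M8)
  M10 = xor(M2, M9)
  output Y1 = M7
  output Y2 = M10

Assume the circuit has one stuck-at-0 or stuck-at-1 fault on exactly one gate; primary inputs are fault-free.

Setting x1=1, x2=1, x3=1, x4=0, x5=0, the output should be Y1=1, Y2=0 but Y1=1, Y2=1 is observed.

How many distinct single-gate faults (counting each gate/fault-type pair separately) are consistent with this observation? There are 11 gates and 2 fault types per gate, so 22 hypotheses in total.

Fault-free: M0=1, M1=1, M2=0, M3=0, M4=0, M5=0, M6=0, M7=1, M8=0, M9=0, M10=0 → Y1=1, Y2=0. Observed Y1=1, Y2=1.
  M0: stuck-at-0 ✓; others ✗
  M1: stuck-at-0 ✓; others ✗
  M2: stuck-at-1 ✓; others ✗
  M3: stuck-at-1 ✓; others ✗
  M4: stuck-at-1 ✓; others ✗
  M5: stuck-at-1 ✓; others ✗
  M6: stuck-at-1 ✓; others ✗
  M7: none of the 2 fault types match ✗
  M8: stuck-at-1 ✓; others ✗
  M9: stuck-at-1 ✓; others ✗
  M10: stuck-at-1 ✓; others ✗
Consistent faults: {M0 stuck-at-0, M1 stuck-at-0, M2 stuck-at-1, M3 stuck-at-1, M4 stuck-at-1, M5 stuck-at-1, M6 stuck-at-1, M8 stuck-at-1, M9 stuck-at-1, M10 stuck-at-1} — 10 in all.

10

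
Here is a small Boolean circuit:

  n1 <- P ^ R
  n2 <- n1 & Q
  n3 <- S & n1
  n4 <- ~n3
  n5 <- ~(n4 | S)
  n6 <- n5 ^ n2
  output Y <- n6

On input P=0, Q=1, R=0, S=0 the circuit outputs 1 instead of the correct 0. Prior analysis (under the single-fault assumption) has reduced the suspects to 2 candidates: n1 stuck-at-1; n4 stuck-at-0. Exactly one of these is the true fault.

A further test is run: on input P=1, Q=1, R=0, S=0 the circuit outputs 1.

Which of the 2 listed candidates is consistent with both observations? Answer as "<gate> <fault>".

Evaluate each candidate on input P=1, Q=1, R=0, S=0:
  n1 stuck-at-1: n1=1 [stuck-at-1], n2=1, n3=0, n4=1, n5=0, n6=1 → 1 — matches
  n4 stuck-at-0: n1=1, n2=1, n3=0, n4=0 [stuck-at-0], n5=1, n6=0 → 0 — eliminated
Only n1 stuck-at-1 reproduces the observed 1.

n1 stuck-at-1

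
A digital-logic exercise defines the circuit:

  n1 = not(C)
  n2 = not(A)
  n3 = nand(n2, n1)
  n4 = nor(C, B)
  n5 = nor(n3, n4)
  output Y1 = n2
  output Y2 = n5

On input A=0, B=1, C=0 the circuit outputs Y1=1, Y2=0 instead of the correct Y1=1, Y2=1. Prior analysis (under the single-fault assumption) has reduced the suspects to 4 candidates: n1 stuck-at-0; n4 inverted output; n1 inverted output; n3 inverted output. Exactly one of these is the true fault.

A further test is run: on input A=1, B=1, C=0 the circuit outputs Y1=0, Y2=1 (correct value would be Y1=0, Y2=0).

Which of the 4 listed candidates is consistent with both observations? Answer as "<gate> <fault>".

Evaluate each candidate on input A=1, B=1, C=0:
  n1 stuck-at-0: n1=0 [stuck-at-0], n2=0, n3=1, n4=0, n5=0 → Y1=0, Y2=0 — eliminated
  n4 inverted output: n1=1, n2=0, n3=1, n4=1 [inverted output], n5=0 → Y1=0, Y2=0 — eliminated
  n1 inverted output: n1=0 [inverted output], n2=0, n3=1, n4=0, n5=0 → Y1=0, Y2=0 — eliminated
  n3 inverted output: n1=1, n2=0, n3=0 [inverted output], n4=0, n5=1 → Y1=0, Y2=1 — matches
Only n3 inverted output reproduces the observed Y1=0, Y2=1.

n3 inverted output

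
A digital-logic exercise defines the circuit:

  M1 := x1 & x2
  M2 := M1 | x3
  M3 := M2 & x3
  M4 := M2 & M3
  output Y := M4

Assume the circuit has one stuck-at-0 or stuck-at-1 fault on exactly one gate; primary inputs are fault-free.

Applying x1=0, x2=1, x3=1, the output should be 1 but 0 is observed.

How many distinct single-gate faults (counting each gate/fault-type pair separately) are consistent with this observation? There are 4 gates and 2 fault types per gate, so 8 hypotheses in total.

3

Fault-free: M1=0, M2=1, M3=1, M4=1 → 1. Observed 0.
  M1 stuck-at-0: output 1 ✗
  M1 stuck-at-1: output 1 ✗
  M2 stuck-at-0: output 0 ✓
  M2 stuck-at-1: output 1 ✗
  M3 stuck-at-0: output 0 ✓
  M3 stuck-at-1: output 1 ✗
  M4 stuck-at-0: output 0 ✓
  M4 stuck-at-1: output 1 ✗
Consistent faults: {M2 stuck-at-0, M3 stuck-at-0, M4 stuck-at-0} — 3 in all.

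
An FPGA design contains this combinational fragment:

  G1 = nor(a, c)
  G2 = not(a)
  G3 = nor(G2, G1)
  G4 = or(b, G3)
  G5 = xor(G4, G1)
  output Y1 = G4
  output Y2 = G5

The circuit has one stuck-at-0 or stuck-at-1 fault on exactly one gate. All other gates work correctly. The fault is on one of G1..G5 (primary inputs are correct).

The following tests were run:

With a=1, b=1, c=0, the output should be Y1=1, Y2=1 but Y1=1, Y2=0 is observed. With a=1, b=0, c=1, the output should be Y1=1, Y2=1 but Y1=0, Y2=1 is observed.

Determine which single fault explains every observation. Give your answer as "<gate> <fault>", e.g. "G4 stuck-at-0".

Fault-free values for test 1 (a=1, b=1, c=0): G1=0, G2=0, G3=1, G4=1, G5=1, giving Y1=1, Y2=1. Observed Y1=1, Y2=0.
Test 1: faults giving observed Y1=1, Y2=0 are {G1 stuck-at-1, G5 stuck-at-0}.
Test 2 (a=1, b=0, c=1): fault-free G1=0, G2=0, G3=1, G4=1, G5=1 → Y1=1, Y2=1; observed Y1=0, Y2=1. Eliminates G5 stuck-at-0.
Only G1 stuck-at-1 is consistent with every test.

G1 stuck-at-1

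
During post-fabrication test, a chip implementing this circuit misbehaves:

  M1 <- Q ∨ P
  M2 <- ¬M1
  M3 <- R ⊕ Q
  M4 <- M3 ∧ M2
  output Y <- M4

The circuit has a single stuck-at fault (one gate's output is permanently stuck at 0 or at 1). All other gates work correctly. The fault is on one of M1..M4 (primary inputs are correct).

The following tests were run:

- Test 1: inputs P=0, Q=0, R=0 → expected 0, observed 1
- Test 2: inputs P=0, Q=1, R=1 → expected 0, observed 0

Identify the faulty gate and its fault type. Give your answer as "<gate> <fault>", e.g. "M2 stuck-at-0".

M3 stuck-at-1

Fault-free values for test 1 (P=0, Q=0, R=0): M1=0, M2=1, M3=0, M4=0, giving Y=0. Observed 1.
Test 1: faults giving observed 1 are {M3 stuck-at-1, M4 stuck-at-1}.
Test 2 (P=0, Q=1, R=1): fault-free M1=1, M2=0, M3=0, M4=0 → 0; observed 0. Eliminates M4 stuck-at-1.
Only M3 stuck-at-1 is consistent with every test.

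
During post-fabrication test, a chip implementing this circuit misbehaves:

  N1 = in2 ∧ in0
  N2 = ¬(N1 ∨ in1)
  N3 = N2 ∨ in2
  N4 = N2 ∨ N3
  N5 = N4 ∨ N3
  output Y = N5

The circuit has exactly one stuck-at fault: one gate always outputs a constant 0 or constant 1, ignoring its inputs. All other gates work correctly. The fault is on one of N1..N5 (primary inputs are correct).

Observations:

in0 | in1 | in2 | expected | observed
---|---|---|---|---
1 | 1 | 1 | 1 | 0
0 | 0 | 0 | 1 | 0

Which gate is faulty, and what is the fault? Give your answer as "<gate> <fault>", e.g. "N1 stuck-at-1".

N5 stuck-at-0

Fault-free values for test 1 (in0=1, in1=1, in2=1): N1=1, N2=0, N3=1, N4=1, N5=1, giving Y=1. Observed 0.
Test 1: faults giving observed 0 are {N3 stuck-at-0, N5 stuck-at-0}.
Test 2 (in0=0, in1=0, in2=0): fault-free N1=0, N2=1, N3=1, N4=1, N5=1 → 1; observed 0. Eliminates N3 stuck-at-0.
Only N5 stuck-at-0 is consistent with every test.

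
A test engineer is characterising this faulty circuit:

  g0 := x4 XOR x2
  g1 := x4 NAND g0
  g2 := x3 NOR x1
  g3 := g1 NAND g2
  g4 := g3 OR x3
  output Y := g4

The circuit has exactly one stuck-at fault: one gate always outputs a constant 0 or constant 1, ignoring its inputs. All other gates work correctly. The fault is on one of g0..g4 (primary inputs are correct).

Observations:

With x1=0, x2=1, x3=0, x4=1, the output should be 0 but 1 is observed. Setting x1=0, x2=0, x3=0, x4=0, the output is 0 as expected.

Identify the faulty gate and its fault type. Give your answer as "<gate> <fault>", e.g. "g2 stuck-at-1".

Fault-free values for test 1 (x1=0, x2=1, x3=0, x4=1): g0=0, g1=1, g2=1, g3=0, g4=0, giving Y=0. Observed 1.
Test 1: faults giving observed 1 are {g0 stuck-at-1, g1 stuck-at-0, g2 stuck-at-0, g3 stuck-at-1, g4 stuck-at-1}.
Test 2 (x1=0, x2=0, x3=0, x4=0): fault-free g0=0, g1=1, g2=1, g3=0, g4=0 → 0; observed 0. Eliminates g1 stuck-at-0, g2 stuck-at-0, g3 stuck-at-1, g4 stuck-at-1.
Only g0 stuck-at-1 is consistent with every test.

g0 stuck-at-1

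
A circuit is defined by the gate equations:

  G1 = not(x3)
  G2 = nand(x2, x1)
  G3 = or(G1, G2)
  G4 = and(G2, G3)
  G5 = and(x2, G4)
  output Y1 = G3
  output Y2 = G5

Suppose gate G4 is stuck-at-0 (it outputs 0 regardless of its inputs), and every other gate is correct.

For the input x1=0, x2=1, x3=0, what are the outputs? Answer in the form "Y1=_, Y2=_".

Propagate with G4 forced: G1=1, G2=1, G3=1, G4=0 [stuck-at-0], G5=0.
So the outputs are Y1=1, Y2=0. (Without the fault they would be Y1=1, Y2=1.)

Y1=1, Y2=0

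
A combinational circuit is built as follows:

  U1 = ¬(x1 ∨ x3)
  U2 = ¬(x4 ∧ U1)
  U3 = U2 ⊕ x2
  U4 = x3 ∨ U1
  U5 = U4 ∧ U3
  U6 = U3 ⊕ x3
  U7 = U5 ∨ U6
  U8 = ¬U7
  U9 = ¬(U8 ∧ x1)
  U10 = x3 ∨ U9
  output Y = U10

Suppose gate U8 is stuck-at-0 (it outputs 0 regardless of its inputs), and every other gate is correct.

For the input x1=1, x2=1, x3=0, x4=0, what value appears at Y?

Propagate with U8 forced: U1=0, U2=1, U3=0, U4=0, U5=0, U6=0, U7=0, U8=0 [stuck-at-0], U9=1, U10=1.
So Y = 1. (Without the fault it would be 0.)

1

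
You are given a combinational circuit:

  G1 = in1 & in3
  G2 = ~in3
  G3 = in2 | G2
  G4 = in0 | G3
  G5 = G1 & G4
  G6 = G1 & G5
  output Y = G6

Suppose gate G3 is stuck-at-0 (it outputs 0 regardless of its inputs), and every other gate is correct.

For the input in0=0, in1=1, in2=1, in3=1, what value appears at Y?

Propagate with G3 forced: G1=1, G2=0, G3=0 [stuck-at-0], G4=0, G5=0, G6=0.
So Y = 0. (Without the fault it would be 1.)

0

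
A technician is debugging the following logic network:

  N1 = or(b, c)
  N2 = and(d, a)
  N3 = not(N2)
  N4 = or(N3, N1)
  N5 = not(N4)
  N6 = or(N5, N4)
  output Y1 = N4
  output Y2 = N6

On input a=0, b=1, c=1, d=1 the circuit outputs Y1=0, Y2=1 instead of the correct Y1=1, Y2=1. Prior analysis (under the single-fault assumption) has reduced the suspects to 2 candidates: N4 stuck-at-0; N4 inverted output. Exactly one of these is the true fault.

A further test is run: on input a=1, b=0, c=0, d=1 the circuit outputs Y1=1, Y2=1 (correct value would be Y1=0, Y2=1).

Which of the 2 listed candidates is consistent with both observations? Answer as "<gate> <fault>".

Evaluate each candidate on input a=1, b=0, c=0, d=1:
  N4 stuck-at-0: N1=0, N2=1, N3=0, N4=0 [stuck-at-0], N5=1, N6=1 → Y1=0, Y2=1 — eliminated
  N4 inverted output: N1=0, N2=1, N3=0, N4=1 [inverted output], N5=0, N6=1 → Y1=1, Y2=1 — matches
Only N4 inverted output reproduces the observed Y1=1, Y2=1.

N4 inverted output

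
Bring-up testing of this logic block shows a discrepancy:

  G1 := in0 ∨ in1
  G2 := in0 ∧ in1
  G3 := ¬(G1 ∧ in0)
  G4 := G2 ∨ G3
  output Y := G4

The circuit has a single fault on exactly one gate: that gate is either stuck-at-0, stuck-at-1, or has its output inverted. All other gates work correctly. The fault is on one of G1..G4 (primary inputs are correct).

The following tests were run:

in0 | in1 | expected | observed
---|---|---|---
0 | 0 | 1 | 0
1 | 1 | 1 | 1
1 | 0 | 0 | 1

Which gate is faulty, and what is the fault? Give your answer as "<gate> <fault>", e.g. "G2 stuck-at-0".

Fault-free values for test 1 (in0=0, in1=0): G1=0, G2=0, G3=1, G4=1, giving Y=1. Observed 0.
Test 1: faults giving observed 0 are {G3 stuck-at-0, G3 inverted output, G4 stuck-at-0, G4 inverted output}.
Test 2 (in0=1, in1=1): fault-free G1=1, G2=1, G3=0, G4=1 → 1; observed 1. Eliminates G4 stuck-at-0, G4 inverted output.
Test 3 (in0=1, in1=0): fault-free G1=1, G2=0, G3=0, G4=0 → 0; observed 1. Eliminates G3 stuck-at-0.
Only G3 inverted output is consistent with every test.

G3 inverted output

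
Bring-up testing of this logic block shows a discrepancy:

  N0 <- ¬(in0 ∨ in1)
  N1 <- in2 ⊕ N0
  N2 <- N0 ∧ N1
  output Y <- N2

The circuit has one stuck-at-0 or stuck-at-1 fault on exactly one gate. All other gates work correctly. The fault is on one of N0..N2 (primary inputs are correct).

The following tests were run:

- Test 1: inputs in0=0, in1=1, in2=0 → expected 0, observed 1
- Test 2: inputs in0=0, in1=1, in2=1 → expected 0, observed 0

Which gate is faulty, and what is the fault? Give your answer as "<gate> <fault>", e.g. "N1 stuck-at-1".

N0 stuck-at-1

Fault-free values for test 1 (in0=0, in1=1, in2=0): N0=0, N1=0, N2=0, giving Y=0. Observed 1.
Test 1: faults giving observed 1 are {N0 stuck-at-1, N2 stuck-at-1}.
Test 2 (in0=0, in1=1, in2=1): fault-free N0=0, N1=1, N2=0 → 0; observed 0. Eliminates N2 stuck-at-1.
Only N0 stuck-at-1 is consistent with every test.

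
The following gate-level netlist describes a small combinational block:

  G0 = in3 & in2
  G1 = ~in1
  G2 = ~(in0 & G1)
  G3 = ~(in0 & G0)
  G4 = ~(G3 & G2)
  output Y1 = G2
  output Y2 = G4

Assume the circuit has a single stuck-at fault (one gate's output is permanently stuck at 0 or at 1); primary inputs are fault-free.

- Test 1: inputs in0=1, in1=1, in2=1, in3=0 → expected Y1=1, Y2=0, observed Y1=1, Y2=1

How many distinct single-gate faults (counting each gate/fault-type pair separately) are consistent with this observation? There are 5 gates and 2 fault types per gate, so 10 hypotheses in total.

Fault-free: G0=0, G1=0, G2=1, G3=1, G4=0 → Y1=1, Y2=0. Observed Y1=1, Y2=1.
  G0 stuck-at-0: output Y1=1, Y2=0 ✗
  G0 stuck-at-1: output Y1=1, Y2=1 ✓
  G1 stuck-at-0: output Y1=1, Y2=0 ✗
  G1 stuck-at-1: output Y1=0, Y2=1 ✗
  G2 stuck-at-0: output Y1=0, Y2=1 ✗
  G2 stuck-at-1: output Y1=1, Y2=0 ✗
  G3 stuck-at-0: output Y1=1, Y2=1 ✓
  G3 stuck-at-1: output Y1=1, Y2=0 ✗
  G4 stuck-at-0: output Y1=1, Y2=0 ✗
  G4 stuck-at-1: output Y1=1, Y2=1 ✓
Consistent faults: {G0 stuck-at-1, G3 stuck-at-0, G4 stuck-at-1} — 3 in all.

3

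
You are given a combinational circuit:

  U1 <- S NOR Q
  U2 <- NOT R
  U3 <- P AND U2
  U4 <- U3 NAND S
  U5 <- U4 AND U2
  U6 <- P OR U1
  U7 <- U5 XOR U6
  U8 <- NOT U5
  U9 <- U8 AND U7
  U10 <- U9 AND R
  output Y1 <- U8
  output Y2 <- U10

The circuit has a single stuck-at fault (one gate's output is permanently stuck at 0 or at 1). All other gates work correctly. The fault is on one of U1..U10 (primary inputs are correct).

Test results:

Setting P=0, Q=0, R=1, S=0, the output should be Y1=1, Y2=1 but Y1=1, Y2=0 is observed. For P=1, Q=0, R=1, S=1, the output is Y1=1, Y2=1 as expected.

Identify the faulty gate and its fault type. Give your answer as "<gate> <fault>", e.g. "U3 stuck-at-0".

Fault-free values for test 1 (P=0, Q=0, R=1, S=0): U1=1, U2=0, U3=0, U4=1, U5=0, U6=1, U7=1, U8=1, U9=1, U10=1, giving Y1=1, Y2=1. Observed Y1=1, Y2=0.
Test 1: faults giving observed Y1=1, Y2=0 are {U1 stuck-at-0, U6 stuck-at-0, U7 stuck-at-0, U9 stuck-at-0, U10 stuck-at-0}.
Test 2 (P=1, Q=0, R=1, S=1): fault-free U1=0, U2=0, U3=0, U4=1, U5=0, U6=1, U7=1, U8=1, U9=1, U10=1 → Y1=1, Y2=1; observed Y1=1, Y2=1. Eliminates U6 stuck-at-0, U7 stuck-at-0, U9 stuck-at-0, U10 stuck-at-0.
Only U1 stuck-at-0 is consistent with every test.

U1 stuck-at-0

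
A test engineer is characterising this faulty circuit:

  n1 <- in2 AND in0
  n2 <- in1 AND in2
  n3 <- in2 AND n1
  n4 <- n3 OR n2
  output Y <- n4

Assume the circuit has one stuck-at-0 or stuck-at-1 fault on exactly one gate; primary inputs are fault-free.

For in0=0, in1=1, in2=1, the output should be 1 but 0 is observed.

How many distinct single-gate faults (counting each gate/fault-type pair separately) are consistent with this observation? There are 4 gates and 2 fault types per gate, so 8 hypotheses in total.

2

Fault-free: n1=0, n2=1, n3=0, n4=1 → 1. Observed 0.
  n1 stuck-at-0: output 1 ✗
  n1 stuck-at-1: output 1 ✗
  n2 stuck-at-0: output 0 ✓
  n2 stuck-at-1: output 1 ✗
  n3 stuck-at-0: output 1 ✗
  n3 stuck-at-1: output 1 ✗
  n4 stuck-at-0: output 0 ✓
  n4 stuck-at-1: output 1 ✗
Consistent faults: {n2 stuck-at-0, n4 stuck-at-0} — 2 in all.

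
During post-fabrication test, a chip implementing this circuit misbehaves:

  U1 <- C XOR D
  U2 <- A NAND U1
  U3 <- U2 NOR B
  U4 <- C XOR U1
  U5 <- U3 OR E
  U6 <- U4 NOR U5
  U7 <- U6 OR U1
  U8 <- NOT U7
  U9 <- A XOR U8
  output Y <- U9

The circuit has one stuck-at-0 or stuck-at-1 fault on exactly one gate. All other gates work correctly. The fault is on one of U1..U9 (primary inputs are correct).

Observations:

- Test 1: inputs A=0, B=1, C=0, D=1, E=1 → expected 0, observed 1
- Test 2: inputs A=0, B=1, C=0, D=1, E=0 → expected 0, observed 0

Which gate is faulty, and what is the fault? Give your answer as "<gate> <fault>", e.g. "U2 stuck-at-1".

U1 stuck-at-0

Fault-free values for test 1 (A=0, B=1, C=0, D=1, E=1): U1=1, U2=1, U3=0, U4=1, U5=1, U6=0, U7=1, U8=0, U9=0, giving Y=0. Observed 1.
Test 1: faults giving observed 1 are {U1 stuck-at-0, U7 stuck-at-0, U8 stuck-at-1, U9 stuck-at-1}.
Test 2 (A=0, B=1, C=0, D=1, E=0): fault-free U1=1, U2=1, U3=0, U4=1, U5=0, U6=0, U7=1, U8=0, U9=0 → 0; observed 0. Eliminates U7 stuck-at-0, U8 stuck-at-1, U9 stuck-at-1.
Only U1 stuck-at-0 is consistent with every test.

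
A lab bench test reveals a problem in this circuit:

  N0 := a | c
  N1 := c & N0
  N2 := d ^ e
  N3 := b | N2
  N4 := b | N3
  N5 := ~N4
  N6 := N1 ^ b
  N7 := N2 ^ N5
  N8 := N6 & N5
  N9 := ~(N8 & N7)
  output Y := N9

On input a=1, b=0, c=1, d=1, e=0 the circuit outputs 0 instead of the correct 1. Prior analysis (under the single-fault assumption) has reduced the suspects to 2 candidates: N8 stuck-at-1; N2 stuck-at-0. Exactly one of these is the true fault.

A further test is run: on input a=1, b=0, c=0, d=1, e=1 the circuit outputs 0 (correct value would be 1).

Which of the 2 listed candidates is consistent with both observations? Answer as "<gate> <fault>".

Evaluate each candidate on input a=1, b=0, c=0, d=1, e=1:
  N8 stuck-at-1: N0=1, N1=0, N2=0, N3=0, N4=0, N5=1, N6=0, N7=1, N8=1 [stuck-at-1], N9=0 → 0 — matches
  N2 stuck-at-0: N0=1, N1=0, N2=0 [stuck-at-0], N3=0, N4=0, N5=1, N6=0, N7=1, N8=0, N9=1 → 1 — eliminated
Only N8 stuck-at-1 reproduces the observed 0.

N8 stuck-at-1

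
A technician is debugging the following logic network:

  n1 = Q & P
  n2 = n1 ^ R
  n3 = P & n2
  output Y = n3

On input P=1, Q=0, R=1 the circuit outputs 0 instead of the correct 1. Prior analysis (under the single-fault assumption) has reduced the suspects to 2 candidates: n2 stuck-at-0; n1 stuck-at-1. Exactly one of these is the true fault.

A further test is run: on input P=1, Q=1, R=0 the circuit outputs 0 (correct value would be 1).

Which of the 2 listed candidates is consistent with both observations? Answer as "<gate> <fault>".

n2 stuck-at-0

Evaluate each candidate on input P=1, Q=1, R=0:
  n2 stuck-at-0: n1=1, n2=0 [stuck-at-0], n3=0 → 0 — matches
  n1 stuck-at-1: n1=1 [stuck-at-1], n2=1, n3=1 → 1 — eliminated
Only n2 stuck-at-0 reproduces the observed 0.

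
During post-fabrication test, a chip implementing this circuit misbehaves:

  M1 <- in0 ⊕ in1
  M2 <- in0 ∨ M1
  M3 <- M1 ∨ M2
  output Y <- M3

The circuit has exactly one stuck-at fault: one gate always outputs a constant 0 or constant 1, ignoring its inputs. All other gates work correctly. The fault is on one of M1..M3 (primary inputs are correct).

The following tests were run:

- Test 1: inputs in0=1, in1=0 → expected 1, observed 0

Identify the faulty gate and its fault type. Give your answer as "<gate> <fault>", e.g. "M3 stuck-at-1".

M3 stuck-at-0

Fault-free values for test 1 (in0=1, in1=0): M1=1, M2=1, M3=1, giving Y=1. Observed 0.
Test 1: faults giving observed 0 are {M3 stuck-at-0}.
Only M3 stuck-at-0 is consistent with every test.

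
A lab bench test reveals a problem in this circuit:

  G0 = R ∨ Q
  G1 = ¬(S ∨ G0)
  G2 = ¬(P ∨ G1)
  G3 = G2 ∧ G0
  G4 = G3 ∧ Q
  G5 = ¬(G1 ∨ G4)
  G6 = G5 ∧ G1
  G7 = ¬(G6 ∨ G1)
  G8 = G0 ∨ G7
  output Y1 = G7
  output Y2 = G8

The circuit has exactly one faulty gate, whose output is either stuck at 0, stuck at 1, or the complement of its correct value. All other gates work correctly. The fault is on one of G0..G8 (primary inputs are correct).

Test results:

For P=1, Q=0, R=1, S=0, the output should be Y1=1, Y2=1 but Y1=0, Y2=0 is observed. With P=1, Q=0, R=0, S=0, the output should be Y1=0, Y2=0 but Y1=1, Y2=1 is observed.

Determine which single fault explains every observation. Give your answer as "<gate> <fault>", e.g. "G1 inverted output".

Fault-free values for test 1 (P=1, Q=0, R=1, S=0): G0=1, G1=0, G2=0, G3=0, G4=0, G5=1, G6=0, G7=1, G8=1, giving Y1=1, Y2=1. Observed Y1=0, Y2=0.
Test 1: faults giving observed Y1=0, Y2=0 are {G0 stuck-at-0, G0 inverted output}.
Test 2 (P=1, Q=0, R=0, S=0): fault-free G0=0, G1=1, G2=0, G3=0, G4=0, G5=0, G6=0, G7=0, G8=0 → Y1=0, Y2=0; observed Y1=1, Y2=1. Eliminates G0 stuck-at-0.
Only G0 inverted output is consistent with every test.

G0 inverted output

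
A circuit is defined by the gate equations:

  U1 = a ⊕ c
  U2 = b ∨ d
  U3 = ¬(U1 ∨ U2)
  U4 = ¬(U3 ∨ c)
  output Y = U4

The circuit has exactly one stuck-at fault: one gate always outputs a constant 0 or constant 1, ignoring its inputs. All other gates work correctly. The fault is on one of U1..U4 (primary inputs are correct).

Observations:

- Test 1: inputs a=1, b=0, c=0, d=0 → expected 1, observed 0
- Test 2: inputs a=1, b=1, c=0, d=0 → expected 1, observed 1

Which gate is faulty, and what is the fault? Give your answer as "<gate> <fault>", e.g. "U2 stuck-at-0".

U1 stuck-at-0

Fault-free values for test 1 (a=1, b=0, c=0, d=0): U1=1, U2=0, U3=0, U4=1, giving Y=1. Observed 0.
Test 1: faults giving observed 0 are {U1 stuck-at-0, U3 stuck-at-1, U4 stuck-at-0}.
Test 2 (a=1, b=1, c=0, d=0): fault-free U1=1, U2=1, U3=0, U4=1 → 1; observed 1. Eliminates U3 stuck-at-1, U4 stuck-at-0.
Only U1 stuck-at-0 is consistent with every test.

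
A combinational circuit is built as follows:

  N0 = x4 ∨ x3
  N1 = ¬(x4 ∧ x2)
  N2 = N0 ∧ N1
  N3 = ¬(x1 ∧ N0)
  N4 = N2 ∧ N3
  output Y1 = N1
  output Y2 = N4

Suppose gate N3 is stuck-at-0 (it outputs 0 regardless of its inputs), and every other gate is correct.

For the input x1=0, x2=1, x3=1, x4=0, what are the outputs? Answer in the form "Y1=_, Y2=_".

Y1=1, Y2=0

Propagate with N3 forced: N0=1, N1=1, N2=1, N3=0 [stuck-at-0], N4=0.
So the outputs are Y1=1, Y2=0. (Without the fault they would be Y1=1, Y2=1.)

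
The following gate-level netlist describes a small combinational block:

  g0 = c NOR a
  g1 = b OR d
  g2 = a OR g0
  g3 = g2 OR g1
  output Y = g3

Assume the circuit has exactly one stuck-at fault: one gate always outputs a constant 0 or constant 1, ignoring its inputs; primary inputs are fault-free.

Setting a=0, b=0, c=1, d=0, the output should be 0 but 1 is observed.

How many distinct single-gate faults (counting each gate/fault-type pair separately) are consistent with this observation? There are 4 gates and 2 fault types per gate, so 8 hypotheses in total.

Fault-free: g0=0, g1=0, g2=0, g3=0 → 0. Observed 1.
  g0 stuck-at-0: output 0 ✗
  g0 stuck-at-1: output 1 ✓
  g1 stuck-at-0: output 0 ✗
  g1 stuck-at-1: output 1 ✓
  g2 stuck-at-0: output 0 ✗
  g2 stuck-at-1: output 1 ✓
  g3 stuck-at-0: output 0 ✗
  g3 stuck-at-1: output 1 ✓
Consistent faults: {g0 stuck-at-1, g1 stuck-at-1, g2 stuck-at-1, g3 stuck-at-1} — 4 in all.

4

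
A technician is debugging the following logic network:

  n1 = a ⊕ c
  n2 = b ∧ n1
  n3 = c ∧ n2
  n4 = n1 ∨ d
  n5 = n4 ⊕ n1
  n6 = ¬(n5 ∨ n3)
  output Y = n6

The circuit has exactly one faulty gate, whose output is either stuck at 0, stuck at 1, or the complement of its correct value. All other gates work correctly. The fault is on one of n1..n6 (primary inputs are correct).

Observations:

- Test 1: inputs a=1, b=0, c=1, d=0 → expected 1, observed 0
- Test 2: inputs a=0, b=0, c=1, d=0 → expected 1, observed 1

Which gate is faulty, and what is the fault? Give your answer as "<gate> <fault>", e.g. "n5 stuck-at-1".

n4 stuck-at-1

Fault-free values for test 1 (a=1, b=0, c=1, d=0): n1=0, n2=0, n3=0, n4=0, n5=0, n6=1, giving Y=1. Observed 0.
Test 1: faults giving observed 0 are {n2 stuck-at-1, n2 inverted output, n3 stuck-at-1, n3 inverted output, n4 stuck-at-1, n4 inverted output, n5 stuck-at-1, n5 inverted output, n6 stuck-at-0, n6 inverted output}.
Test 2 (a=0, b=0, c=1, d=0): fault-free n1=1, n2=0, n3=0, n4=1, n5=0, n6=1 → 1; observed 1. Eliminates n2 stuck-at-1, n2 inverted output, n3 stuck-at-1, n3 inverted output, n4 inverted output, n5 stuck-at-1, n5 inverted output, n6 stuck-at-0, n6 inverted output.
Only n4 stuck-at-1 is consistent with every test.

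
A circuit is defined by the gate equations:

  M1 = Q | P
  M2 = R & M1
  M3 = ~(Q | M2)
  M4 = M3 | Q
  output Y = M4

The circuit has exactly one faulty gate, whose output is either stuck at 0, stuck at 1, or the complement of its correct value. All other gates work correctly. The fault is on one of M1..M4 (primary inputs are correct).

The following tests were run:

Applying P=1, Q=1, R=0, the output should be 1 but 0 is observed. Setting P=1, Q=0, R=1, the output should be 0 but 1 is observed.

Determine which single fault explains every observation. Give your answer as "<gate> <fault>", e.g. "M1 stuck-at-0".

Fault-free values for test 1 (P=1, Q=1, R=0): M1=1, M2=0, M3=0, M4=1, giving Y=1. Observed 0.
Test 1: faults giving observed 0 are {M4 stuck-at-0, M4 inverted output}.
Test 2 (P=1, Q=0, R=1): fault-free M1=1, M2=1, M3=0, M4=0 → 0; observed 1. Eliminates M4 stuck-at-0.
Only M4 inverted output is consistent with every test.

M4 inverted output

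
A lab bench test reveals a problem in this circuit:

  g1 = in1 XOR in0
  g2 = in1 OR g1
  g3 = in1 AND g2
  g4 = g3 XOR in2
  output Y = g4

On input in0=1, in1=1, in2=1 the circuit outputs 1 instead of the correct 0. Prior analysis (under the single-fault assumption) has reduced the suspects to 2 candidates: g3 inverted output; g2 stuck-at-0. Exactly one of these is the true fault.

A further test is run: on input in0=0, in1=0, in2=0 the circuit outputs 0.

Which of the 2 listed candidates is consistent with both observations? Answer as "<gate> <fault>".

g2 stuck-at-0

Evaluate each candidate on input in0=0, in1=0, in2=0:
  g3 inverted output: g1=0, g2=0, g3=1 [inverted output], g4=1 → 1 — eliminated
  g2 stuck-at-0: g1=0, g2=0 [stuck-at-0], g3=0, g4=0 → 0 — matches
Only g2 stuck-at-0 reproduces the observed 0.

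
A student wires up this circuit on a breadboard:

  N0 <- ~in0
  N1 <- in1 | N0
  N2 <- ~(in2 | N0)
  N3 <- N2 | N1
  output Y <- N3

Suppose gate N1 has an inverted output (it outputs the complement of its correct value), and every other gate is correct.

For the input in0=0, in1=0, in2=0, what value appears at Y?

Propagate with N1 forced: N0=1, N1=0 [inverted output], N2=0, N3=0.
So Y = 0. (Without the fault it would be 1.)

0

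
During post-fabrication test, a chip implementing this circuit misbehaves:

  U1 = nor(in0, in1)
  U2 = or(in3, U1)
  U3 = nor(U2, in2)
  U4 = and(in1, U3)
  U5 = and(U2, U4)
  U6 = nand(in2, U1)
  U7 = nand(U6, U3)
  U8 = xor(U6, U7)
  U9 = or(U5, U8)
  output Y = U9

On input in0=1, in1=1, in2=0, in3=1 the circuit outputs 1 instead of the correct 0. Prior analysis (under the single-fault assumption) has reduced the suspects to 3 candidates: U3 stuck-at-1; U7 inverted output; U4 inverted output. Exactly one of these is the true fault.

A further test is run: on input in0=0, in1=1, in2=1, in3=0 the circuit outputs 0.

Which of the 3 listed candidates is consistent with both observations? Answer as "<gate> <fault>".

Evaluate each candidate on input in0=0, in1=1, in2=1, in3=0:
  U3 stuck-at-1: U1=0, U2=0, U3=1 [stuck-at-1], U4=1, U5=0, U6=1, U7=0, U8=1, U9=1 → 1 — eliminated
  U7 inverted output: U1=0, U2=0, U3=0, U4=0, U5=0, U6=1, U7=0 [inverted output], U8=1, U9=1 → 1 — eliminated
  U4 inverted output: U1=0, U2=0, U3=0, U4=1 [inverted output], U5=0, U6=1, U7=1, U8=0, U9=0 → 0 — matches
Only U4 inverted output reproduces the observed 0.

U4 inverted output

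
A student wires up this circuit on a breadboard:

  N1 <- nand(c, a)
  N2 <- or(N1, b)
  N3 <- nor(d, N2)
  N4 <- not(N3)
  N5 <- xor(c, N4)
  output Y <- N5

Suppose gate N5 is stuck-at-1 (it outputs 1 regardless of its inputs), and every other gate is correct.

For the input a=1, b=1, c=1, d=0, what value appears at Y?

Propagate with N5 forced: N1=0, N2=1, N3=0, N4=1, N5=1 [stuck-at-1].
So Y = 1. (Without the fault it would be 0.)

1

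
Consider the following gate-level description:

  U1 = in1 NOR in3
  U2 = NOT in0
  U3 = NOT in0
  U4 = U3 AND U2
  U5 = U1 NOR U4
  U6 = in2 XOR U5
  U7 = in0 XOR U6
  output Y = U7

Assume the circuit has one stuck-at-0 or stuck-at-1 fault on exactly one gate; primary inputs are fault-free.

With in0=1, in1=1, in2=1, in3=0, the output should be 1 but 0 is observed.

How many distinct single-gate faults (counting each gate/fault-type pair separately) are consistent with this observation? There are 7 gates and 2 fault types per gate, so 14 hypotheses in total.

Fault-free: U1=0, U2=0, U3=0, U4=0, U5=1, U6=0, U7=1 → 1. Observed 0.
  U1 stuck-at-0: output 1 ✗
  U1 stuck-at-1: output 0 ✓
  U2 stuck-at-0: output 1 ✗
  U2 stuck-at-1: output 1 ✗
  U3 stuck-at-0: output 1 ✗
  U3 stuck-at-1: output 1 ✗
  U4 stuck-at-0: output 1 ✗
  U4 stuck-at-1: output 0 ✓
  U5 stuck-at-0: output 0 ✓
  U5 stuck-at-1: output 1 ✗
  U6 stuck-at-0: output 1 ✗
  U6 stuck-at-1: output 0 ✓
  U7 stuck-at-0: output 0 ✓
  U7 stuck-at-1: output 1 ✗
Consistent faults: {U1 stuck-at-1, U4 stuck-at-1, U5 stuck-at-0, U6 stuck-at-1, U7 stuck-at-0} — 5 in all.

5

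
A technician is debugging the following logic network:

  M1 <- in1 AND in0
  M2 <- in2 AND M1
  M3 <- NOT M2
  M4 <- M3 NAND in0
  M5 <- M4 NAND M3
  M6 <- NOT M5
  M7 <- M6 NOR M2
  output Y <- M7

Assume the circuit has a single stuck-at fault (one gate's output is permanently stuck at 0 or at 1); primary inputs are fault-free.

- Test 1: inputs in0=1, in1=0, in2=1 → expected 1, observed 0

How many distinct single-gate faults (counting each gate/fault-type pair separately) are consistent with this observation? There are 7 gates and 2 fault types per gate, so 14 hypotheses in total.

6

Fault-free: M1=0, M2=0, M3=1, M4=0, M5=1, M6=0, M7=1 → 1. Observed 0.
  M1 stuck-at-0: output 1 ✗
  M1 stuck-at-1: output 0 ✓
  M2 stuck-at-0: output 1 ✗
  M2 stuck-at-1: output 0 ✓
  M3 stuck-at-0: output 1 ✗
  M3 stuck-at-1: output 1 ✗
  M4 stuck-at-0: output 1 ✗
  M4 stuck-at-1: output 0 ✓
  M5 stuck-at-0: output 0 ✓
  M5 stuck-at-1: output 1 ✗
  M6 stuck-at-0: output 1 ✗
  M6 stuck-at-1: output 0 ✓
  M7 stuck-at-0: output 0 ✓
  M7 stuck-at-1: output 1 ✗
Consistent faults: {M1 stuck-at-1, M2 stuck-at-1, M4 stuck-at-1, M5 stuck-at-0, M6 stuck-at-1, M7 stuck-at-0} — 6 in all.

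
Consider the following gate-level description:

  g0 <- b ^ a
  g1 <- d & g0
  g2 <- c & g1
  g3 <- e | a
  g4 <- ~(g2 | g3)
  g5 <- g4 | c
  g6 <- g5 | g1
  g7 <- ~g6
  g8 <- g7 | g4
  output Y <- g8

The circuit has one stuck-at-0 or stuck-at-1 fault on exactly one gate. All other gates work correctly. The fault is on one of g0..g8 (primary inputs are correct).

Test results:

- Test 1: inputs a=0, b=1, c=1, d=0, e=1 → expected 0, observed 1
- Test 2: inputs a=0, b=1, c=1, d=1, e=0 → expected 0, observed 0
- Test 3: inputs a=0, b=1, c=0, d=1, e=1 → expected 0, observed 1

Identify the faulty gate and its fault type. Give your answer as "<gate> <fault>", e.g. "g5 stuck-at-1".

Fault-free values for test 1 (a=0, b=1, c=1, d=0, e=1): g0=1, g1=0, g2=0, g3=1, g4=0, g5=1, g6=1, g7=0, g8=0, giving Y=0. Observed 1.
Test 1: faults giving observed 1 are {g3 stuck-at-0, g4 stuck-at-1, g5 stuck-at-0, g6 stuck-at-0, g7 stuck-at-1, g8 stuck-at-1}.
Test 2 (a=0, b=1, c=1, d=1, e=0): fault-free g0=1, g1=1, g2=1, g3=0, g4=0, g5=1, g6=1, g7=0, g8=0 → 0; observed 0. Eliminates g4 stuck-at-1, g6 stuck-at-0, g7 stuck-at-1, g8 stuck-at-1.
Test 3 (a=0, b=1, c=0, d=1, e=1): fault-free g0=1, g1=1, g2=0, g3=1, g4=0, g5=0, g6=1, g7=0, g8=0 → 0; observed 1. Eliminates g5 stuck-at-0.
Only g3 stuck-at-0 is consistent with every test.

g3 stuck-at-0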